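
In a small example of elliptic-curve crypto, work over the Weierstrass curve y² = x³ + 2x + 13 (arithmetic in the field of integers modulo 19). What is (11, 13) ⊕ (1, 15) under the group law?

(11, 13) + (1, 15). λ = (15 - 13)/(1 - 11) ≡ 2/9 mod 19. 9⁻¹ ≡ 17 (mod 19), so λ ≡ 15.
  x = λ² - 11 - 1 = 225 - 12 ≡ 4; y = λ·(11 - 4) - 13 ≡ 16. → (4, 16)

(4, 16)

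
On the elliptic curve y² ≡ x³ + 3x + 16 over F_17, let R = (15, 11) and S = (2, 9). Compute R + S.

(15, 11) + (2, 9). λ = (9 - 11)/(2 - 15) ≡ 15/4 mod 17. 4⁻¹ ≡ 13 (mod 17) since 4·13 = 52 ≡ 1, so λ ≡ 8.
  x = λ² - 15 - 2 = 64 - 17 ≡ 13; y = λ·(15 - 13) - 11 ≡ 5. → (13, 5)

(13, 5)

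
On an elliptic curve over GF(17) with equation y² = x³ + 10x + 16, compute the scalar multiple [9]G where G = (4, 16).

(9, 11)

Double-and-add on 9 = (1001)₂. Start with G = (4, 16) for the leading 1-bit.
double: tangent at (4, 16): λ = (3·4² + 10)/(2·16) ≡ 7/15. 15⁻¹ ≡ 8 (mod 17) since 15·8 = 120 ≡ 1, so λ ≡ 7·8 ≡ 5.
  x = λ² - 4 - 4 = 25 - 8 ≡ 0; y = λ·(4 - 0) - 16 ≡ 4. → (0, 4)
double: tangent at (0, 4): λ = (3·0² + 10)/(2·4) ≡ 10/8. 8⁻¹ ≡ 15 (mod 17), so λ ≡ 10·15 ≡ 14.
  x = λ² - 0 - 0 = 196 - 0 ≡ 9; y = λ·(0 - 9) - 4 ≡ 6. → (9, 6)
double: tangent at (9, 6): λ = (3·9² + 10)/(2·6) ≡ 15/12. 12⁻¹ ≡ 10 (mod 17), so λ ≡ 15·10 ≡ 14.
  x = λ² - 9 - 9 = 196 - 18 ≡ 8; y = λ·(9 - 8) - 6 ≡ 8. → (8, 8)
add G: (8, 8) + (4, 16). λ = (16 - 8)/(4 - 8) ≡ 8/13 mod 17. 13⁻¹ ≡ 4 (mod 17), so λ ≡ 15.
  x = λ² - 8 - 4 = 225 - 12 ≡ 9; y = λ·(8 - 9) - 8 ≡ 11. → (9, 11)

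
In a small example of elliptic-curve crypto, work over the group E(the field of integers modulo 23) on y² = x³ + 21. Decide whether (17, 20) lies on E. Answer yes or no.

no

y² = 20² ≡ 9; x³ + 0x + 21 = 4934 ≡ 12 (mod 23). 9 ≠ 12.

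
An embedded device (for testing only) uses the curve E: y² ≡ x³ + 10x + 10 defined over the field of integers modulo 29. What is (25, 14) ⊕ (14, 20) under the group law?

(25, 14) + (14, 20). λ = (20 - 14)/(14 - 25) ≡ 6/18 mod 29. 18⁻¹ ≡ 21 (mod 29) since 18·21 = 378 ≡ 1, so λ ≡ 10.
  x = λ² - 25 - 14 = 100 - 39 ≡ 3; y = λ·(25 - 3) - 14 ≡ 3. → (3, 3)

(3, 3)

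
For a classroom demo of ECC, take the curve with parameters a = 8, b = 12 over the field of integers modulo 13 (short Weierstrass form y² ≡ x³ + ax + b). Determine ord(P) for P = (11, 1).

2P: tangent at (11, 1): λ = (3·11² + 8)/(2·1) ≡ 7/2. 2⁻¹ ≡ 7 (mod 13) since 2·7 = 14 ≡ 1, so λ ≡ 7·7 ≡ 10.
  x = λ² - 11 - 11 = 100 - 22 ≡ 0; y = λ·(11 - 0) - 1 ≡ 5. → (0, 5)
3P: (0, 5) + (11, 1). λ = (1 - 5)/(11 - 0) ≡ 9/11 mod 13. 11⁻¹ ≡ 6 (mod 13), so λ ≡ 2.
  x = λ² - 0 - 11 = 4 - 11 ≡ 6; y = λ·(0 - 6) - 5 ≡ 9. → (6, 9)
4P: (6, 9) + (11, 1). λ = (1 - 9)/(11 - 6) ≡ 5/5 mod 13. 5⁻¹ ≡ 8 (mod 13), so λ ≡ 1.
  x = λ² - 6 - 11 = 1 - 17 ≡ 10; y = λ·(6 - 10) - 9 ≡ 0. → (10, 0)
5P: (10, 0) + (11, 1). λ = (1 - 0)/(11 - 10) ≡ 1/1 mod 13. 1⁻¹ ≡ 1 (mod 13), so λ ≡ 1.
  x = λ² - 10 - 11 = 1 - 21 ≡ 6; y = λ·(10 - 6) - 0 ≡ 4. → (6, 4)
6P: (6, 4) + (11, 1). λ = (1 - 4)/(11 - 6) ≡ 10/5 mod 13. 5⁻¹ ≡ 8 (mod 13), so λ ≡ 2.
  x = λ² - 6 - 11 = 4 - 17 ≡ 0; y = λ·(6 - 0) - 4 ≡ 8. → (0, 8)
7P: (0, 8) + (11, 1). λ = (1 - 8)/(11 - 0) ≡ 6/11 mod 13. 11⁻¹ ≡ 6 (mod 13), so λ ≡ 10.
  x = λ² - 0 - 11 = 100 - 11 ≡ 11; y = λ·(0 - 11) - 8 ≡ 12. → (11, 12)
8P: (11, 12) + (11, 1): same x and y₁ ≡ -y₂, so the sum is ∞.
8P = ∞, so the order is 8.

8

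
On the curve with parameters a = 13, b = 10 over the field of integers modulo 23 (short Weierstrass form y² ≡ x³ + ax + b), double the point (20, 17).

tangent at (20, 17): λ = (3·20² + 13)/(2·17) ≡ 17/11. 11⁻¹ ≡ 21 (mod 23), so λ ≡ 17·21 ≡ 12.
  x = λ² - 20 - 20 = 144 - 40 ≡ 12; y = λ·(20 - 12) - 17 ≡ 10. → (12, 10)

(12, 10)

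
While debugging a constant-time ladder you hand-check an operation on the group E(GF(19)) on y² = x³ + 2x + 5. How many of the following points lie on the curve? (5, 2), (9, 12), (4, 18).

(5, 2): 2² ≡ 4, rhs ≡ 7 → off.
(9, 12): 12² ≡ 11, rhs ≡ 11 → on.
(4, 18): 18² ≡ 1, rhs ≡ 1 → on.

2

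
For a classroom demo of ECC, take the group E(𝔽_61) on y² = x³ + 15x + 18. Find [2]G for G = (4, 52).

(50, 48)

tangent at (4, 52): λ = (3·4² + 15)/(2·52) ≡ 2/43. 43⁻¹ ≡ 44 (mod 61), so λ ≡ 2·44 ≡ 27.
  x = λ² - 4 - 4 = 729 - 8 ≡ 50; y = λ·(4 - 50) - 52 ≡ 48. → (50, 48)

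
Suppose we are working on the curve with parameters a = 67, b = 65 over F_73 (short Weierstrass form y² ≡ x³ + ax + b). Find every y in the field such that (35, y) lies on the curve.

5, 68

x³ + 67x + 65 = 45285 ≡ 25 (mod 73).
Square roots of 25 mod 73: 5 and 68 (since 5² = 25 ≡ 25).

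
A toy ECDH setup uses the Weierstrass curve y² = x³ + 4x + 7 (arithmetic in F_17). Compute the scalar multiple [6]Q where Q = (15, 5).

(4, 11)

Double-and-add on 6 = (110)₂. Start with Q = (15, 5) for the leading 1-bit.
double: tangent at (15, 5): λ = (3·15² + 4)/(2·5) ≡ 16/10. 10⁻¹ ≡ 12 (mod 17) since 10·12 = 120 ≡ 1, so λ ≡ 16·12 ≡ 5.
  x = λ² - 15 - 15 = 25 - 30 ≡ 12; y = λ·(15 - 12) - 5 ≡ 10. → (12, 10)
add Q: (12, 10) + (15, 5). λ = (5 - 10)/(15 - 12) ≡ 12/3 mod 17. 3⁻¹ ≡ 6 (mod 17) since 3·6 = 18 ≡ 1, so λ ≡ 4.
  x = λ² - 12 - 15 = 16 - 27 ≡ 6; y = λ·(12 - 6) - 10 ≡ 14. → (6, 14)
double: tangent at (6, 14): λ = (3·6² + 4)/(2·14) ≡ 10/11. 11⁻¹ ≡ 14 (mod 17), so λ ≡ 10·14 ≡ 4.
  x = λ² - 6 - 6 = 16 - 12 ≡ 4; y = λ·(6 - 4) - 14 ≡ 11. → (4, 11)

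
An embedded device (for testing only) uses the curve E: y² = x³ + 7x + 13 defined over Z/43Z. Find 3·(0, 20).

(9, 26)

Write G = (0, 20).
Repeated addition: build up to 3G.
2G: tangent at (0, 20): λ = (3·0² + 7)/(2·20) ≡ 7/40. 40⁻¹ ≡ 14 (mod 43), so λ ≡ 7·14 ≡ 12.
  x = λ² - 0 - 0 = 144 - 0 ≡ 15; y = λ·(0 - 15) - 20 ≡ 15. → (15, 15)
3G: (15, 15) + (0, 20). λ = (20 - 15)/(0 - 15) ≡ 5/28 mod 43. 28⁻¹ ≡ 20 (mod 43) since 28·20 = 560 ≡ 1, so λ ≡ 14.
  x = λ² - 15 - 0 = 196 - 15 ≡ 9; y = λ·(15 - 9) - 15 ≡ 26. → (9, 26)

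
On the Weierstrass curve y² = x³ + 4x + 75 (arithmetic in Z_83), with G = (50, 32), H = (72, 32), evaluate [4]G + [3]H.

First 4G:
Repeated addition: build up to 4G.
2G: tangent at (50, 32): λ = (3·50² + 4)/(2·32) ≡ 34/64. 64⁻¹ ≡ 48 (mod 83) since 64·48 = 3072 ≡ 1, so λ ≡ 34·48 ≡ 55.
  x = λ² - 50 - 50 = 3025 - 100 ≡ 20; y = λ·(50 - 20) - 32 ≡ 41. → (20, 41)
3G: (20, 41) + (50, 32). λ = (32 - 41)/(50 - 20) ≡ 74/30 mod 83. 30⁻¹ ≡ 36 (mod 83) since 30·36 = 1080 ≡ 1, so λ ≡ 8.
  x = λ² - 20 - 50 = 64 - 70 ≡ 77; y = λ·(20 - 77) - 41 ≡ 1. → (77, 1)
4G: (77, 1) + (50, 32). λ = (32 - 1)/(50 - 77) ≡ 31/56 mod 83. 56⁻¹ ≡ 43 (mod 83) since 56·43 = 2408 ≡ 1, so λ ≡ 5.
  x = λ² - 77 - 50 = 25 - 127 ≡ 64; y = λ·(77 - 64) - 1 ≡ 64. → (64, 64)
4G = (64, 64).
Next 3H:
Repeated addition: build up to 3H.
2H: tangent at (72, 32): λ = (3·72² + 4)/(2·32) ≡ 35/64. 64⁻¹ ≡ 48 (mod 83), so λ ≡ 35·48 ≡ 20.
  x = λ² - 72 - 72 = 400 - 144 ≡ 7; y = λ·(72 - 7) - 32 ≡ 23. → (7, 23)
3H: (7, 23) + (72, 32). λ = (32 - 23)/(72 - 7) ≡ 9/65 mod 83. 65⁻¹ ≡ 23 (mod 83), so λ ≡ 41.
  x = λ² - 7 - 72 = 1681 - 79 ≡ 25; y = λ·(7 - 25) - 23 ≡ 69. → (25, 69)
3H = (25, 69).
Finally 4G + 3H:
(64, 64) + (25, 69). λ = (69 - 64)/(25 - 64) ≡ 5/44 mod 83. 44⁻¹ ≡ 17 (mod 83) since 44·17 = 748 ≡ 1, so λ ≡ 2.
  x = λ² - 64 - 25 = 4 - 89 ≡ 81; y = λ·(64 - 81) - 64 ≡ 68. → (81, 68)

(81, 68)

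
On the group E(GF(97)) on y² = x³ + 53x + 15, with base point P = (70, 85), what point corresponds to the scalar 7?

(36, 51)

Double-and-add on 7 = (111)₂. Start with P = (70, 85) for the leading 1-bit.
double: tangent at (70, 85): λ = (3·70² + 53)/(2·85) ≡ 9/73. 73⁻¹ ≡ 4 (mod 97), so λ ≡ 9·4 ≡ 36.
  x = λ² - 70 - 70 = 1296 - 140 ≡ 89; y = λ·(70 - 89) - 85 ≡ 7. → (89, 7)
add P: (89, 7) + (70, 85). λ = (85 - 7)/(70 - 89) ≡ 78/78 mod 97. 78⁻¹ ≡ 51 (mod 97) since 78·51 = 3978 ≡ 1, so λ ≡ 1.
  x = λ² - 89 - 70 = 1 - 159 ≡ 36; y = λ·(89 - 36) - 7 ≡ 46. → (36, 46)
double: tangent at (36, 46): λ = (3·36² + 53)/(2·46) ≡ 61/92. 92⁻¹ ≡ 58 (mod 97), so λ ≡ 61·58 ≡ 46.
  x = λ² - 36 - 36 = 2116 - 72 ≡ 7; y = λ·(36 - 7) - 46 ≡ 27. → (7, 27)
add P: (7, 27) + (70, 85). λ = (85 - 27)/(70 - 7) ≡ 58/63 mod 97. 63⁻¹ ≡ 77 (mod 97), so λ ≡ 4.
  x = λ² - 7 - 70 = 16 - 77 ≡ 36; y = λ·(7 - 36) - 27 ≡ 51. → (36, 51)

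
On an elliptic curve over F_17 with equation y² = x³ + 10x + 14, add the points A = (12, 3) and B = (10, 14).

(12, 3) + (10, 14). λ = (14 - 3)/(10 - 12) ≡ 11/15 mod 17. 15⁻¹ ≡ 8 (mod 17) since 15·8 = 120 ≡ 1, so λ ≡ 3.
  x = λ² - 12 - 10 = 9 - 22 ≡ 4; y = λ·(12 - 4) - 3 ≡ 4. → (4, 4)

(4, 4)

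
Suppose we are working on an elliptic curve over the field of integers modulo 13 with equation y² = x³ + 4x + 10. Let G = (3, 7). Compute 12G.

Double-and-add on 12 = (1100)₂. Start with G = (3, 7) for the leading 1-bit.
double: tangent at (3, 7): λ = (3·3² + 4)/(2·7) ≡ 5/1. 1⁻¹ ≡ 1 (mod 13), so λ ≡ 5·1 ≡ 5.
  x = λ² - 3 - 3 = 25 - 6 ≡ 6; y = λ·(3 - 6) - 7 ≡ 4. → (6, 4)
add G: (6, 4) + (3, 7). λ = (7 - 4)/(3 - 6) ≡ 3/10 mod 13. 10⁻¹ ≡ 4 (mod 13) since 10·4 = 40 ≡ 1, so λ ≡ 12.
  x = λ² - 6 - 3 = 144 - 9 ≡ 5; y = λ·(6 - 5) - 4 ≡ 8. → (5, 8)
double: tangent at (5, 8): λ = (3·5² + 4)/(2·8) ≡ 1/3. 3⁻¹ ≡ 9 (mod 13) since 3·9 = 27 ≡ 1, so λ ≡ 1·9 ≡ 9.
  x = λ² - 5 - 5 = 81 - 10 ≡ 6; y = λ·(5 - 6) - 8 ≡ 9. → (6, 9)
double: tangent at (6, 9): λ = (3·6² + 4)/(2·9) ≡ 8/5. 5⁻¹ ≡ 8 (mod 13), so λ ≡ 8·8 ≡ 12.
  x = λ² - 6 - 6 = 144 - 12 ≡ 2; y = λ·(6 - 2) - 9 ≡ 0. → (2, 0)

(2, 0)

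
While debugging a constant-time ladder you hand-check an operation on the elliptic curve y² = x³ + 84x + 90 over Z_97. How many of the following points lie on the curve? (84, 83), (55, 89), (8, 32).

1

(84, 83): 83² ≡ 2, rhs ≡ 2 → on.
(55, 89): 89² ≡ 64, rhs ≡ 74 → off.
(8, 32): 32² ≡ 54, rhs ≡ 13 → off.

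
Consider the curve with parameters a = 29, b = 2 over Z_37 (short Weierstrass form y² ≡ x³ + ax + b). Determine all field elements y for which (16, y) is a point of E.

x³ + 29x + 2 = 4562 ≡ 11 (mod 37).
Square roots of 11 mod 37: 14 and 23 (since 14² = 196 ≡ 11).

14, 23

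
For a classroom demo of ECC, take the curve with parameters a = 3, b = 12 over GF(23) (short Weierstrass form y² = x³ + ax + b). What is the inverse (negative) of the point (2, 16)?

-(2, 16) = (2, -16 mod 23) = (2, 7).

(2, 7)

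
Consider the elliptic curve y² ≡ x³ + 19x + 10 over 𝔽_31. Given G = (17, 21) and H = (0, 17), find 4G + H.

(19, 10)

First 4G:
Double-and-add on 4 = (100)₂. Start with G = (17, 21) for the leading 1-bit.
double: tangent at (17, 21): λ = (3·17² + 19)/(2·21) ≡ 18/11. 11⁻¹ ≡ 17 (mod 31), so λ ≡ 18·17 ≡ 27.
  x = λ² - 17 - 17 = 729 - 34 ≡ 13; y = λ·(17 - 13) - 21 ≡ 25. → (13, 25)
double: tangent at (13, 25): λ = (3·13² + 19)/(2·25) ≡ 30/19. 19⁻¹ ≡ 18 (mod 31), so λ ≡ 30·18 ≡ 13.
  x = λ² - 13 - 13 = 169 - 26 ≡ 19; y = λ·(13 - 19) - 25 ≡ 21. → (19, 21)
4G = (19, 21).
Finally 4G + H:
(19, 21) + (0, 17). λ = (17 - 21)/(0 - 19) ≡ 27/12 mod 31. 12⁻¹ ≡ 13 (mod 31) since 12·13 = 156 ≡ 1, so λ ≡ 10.
  x = λ² - 19 - 0 = 100 - 19 ≡ 19; y = λ·(19 - 19) - 21 ≡ 10. → (19, 10)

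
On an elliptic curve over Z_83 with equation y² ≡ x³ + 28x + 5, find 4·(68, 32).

Write Q = (68, 32).
Double-and-add on 4 = (100)₂. Start with Q = (68, 32) for the leading 1-bit.
double: tangent at (68, 32): λ = (3·68² + 28)/(2·32) ≡ 39/64. 64⁻¹ ≡ 48 (mod 83), so λ ≡ 39·48 ≡ 46.
  x = λ² - 68 - 68 = 2116 - 136 ≡ 71; y = λ·(68 - 71) - 32 ≡ 79. → (71, 79)
double: tangent at (71, 79): λ = (3·71² + 28)/(2·79) ≡ 45/75. 75⁻¹ ≡ 31 (mod 83) since 75·31 = 2325 ≡ 1, so λ ≡ 45·31 ≡ 67.
  x = λ² - 71 - 71 = 4489 - 142 ≡ 31; y = λ·(71 - 31) - 79 ≡ 28. → (31, 28)

(31, 28)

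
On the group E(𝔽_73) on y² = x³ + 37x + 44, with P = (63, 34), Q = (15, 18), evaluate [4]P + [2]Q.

(56, 59)

First 4P:
Double-and-add on 4 = (100)₂. Start with P = (63, 34) for the leading 1-bit.
double: tangent at (63, 34): λ = (3·63² + 37)/(2·34) ≡ 45/68. 68⁻¹ ≡ 29 (mod 73), so λ ≡ 45·29 ≡ 64.
  x = λ² - 63 - 63 = 4096 - 126 ≡ 28; y = λ·(63 - 28) - 34 ≡ 16. → (28, 16)
double: tangent at (28, 16): λ = (3·28² + 37)/(2·16) ≡ 53/32. 32⁻¹ ≡ 16 (mod 73) since 32·16 = 512 ≡ 1, so λ ≡ 53·16 ≡ 45.
  x = λ² - 28 - 28 = 2025 - 56 ≡ 71; y = λ·(28 - 71) - 16 ≡ 20. → (71, 20)
4P = (71, 20).
Next 2Q:
Repeated addition: build up to 2Q.
2Q: tangent at (15, 18): λ = (3·15² + 37)/(2·18) ≡ 55/36. 36⁻¹ ≡ 71 (mod 73), so λ ≡ 55·71 ≡ 36.
  x = λ² - 15 - 15 = 1296 - 30 ≡ 25; y = λ·(15 - 25) - 18 ≡ 60. → (25, 60)
2Q = (25, 60).
Finally 4P + 2Q:
(71, 20) + (25, 60). λ = (60 - 20)/(25 - 71) ≡ 40/27 mod 73. 27⁻¹ ≡ 46 (mod 73) since 27·46 = 1242 ≡ 1, so λ ≡ 15.
  x = λ² - 71 - 25 = 225 - 96 ≡ 56; y = λ·(71 - 56) - 20 ≡ 59. → (56, 59)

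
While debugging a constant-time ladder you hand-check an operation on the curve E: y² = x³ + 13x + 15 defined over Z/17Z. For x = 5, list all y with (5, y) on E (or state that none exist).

x³ + 13x + 15 = 205 ≡ 1 (mod 17).
Square roots of 1 mod 17: 1 and 16 (since 1² = 1 ≡ 1).

1, 16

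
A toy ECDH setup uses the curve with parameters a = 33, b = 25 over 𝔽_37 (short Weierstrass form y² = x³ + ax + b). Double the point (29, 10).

(20, 8)

tangent at (29, 10): λ = (3·29² + 33)/(2·10) ≡ 3/20. 20⁻¹ ≡ 13 (mod 37), so λ ≡ 3·13 ≡ 2.
  x = λ² - 29 - 29 = 4 - 58 ≡ 20; y = λ·(29 - 20) - 10 ≡ 8. → (20, 8)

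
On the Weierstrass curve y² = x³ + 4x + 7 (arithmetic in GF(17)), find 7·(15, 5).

Write Q = (15, 5).
Double-and-add on 7 = (111)₂. Start with Q = (15, 5) for the leading 1-bit.
double: tangent at (15, 5): λ = (3·15² + 4)/(2·5) ≡ 16/10. 10⁻¹ ≡ 12 (mod 17) since 10·12 = 120 ≡ 1, so λ ≡ 16·12 ≡ 5.
  x = λ² - 15 - 15 = 25 - 30 ≡ 12; y = λ·(15 - 12) - 5 ≡ 10. → (12, 10)
add Q: (12, 10) + (15, 5). λ = (5 - 10)/(15 - 12) ≡ 12/3 mod 17. 3⁻¹ ≡ 6 (mod 17), so λ ≡ 4.
  x = λ² - 12 - 15 = 16 - 27 ≡ 6; y = λ·(12 - 6) - 10 ≡ 14. → (6, 14)
double: tangent at (6, 14): λ = (3·6² + 4)/(2·14) ≡ 10/11. 11⁻¹ ≡ 14 (mod 17) since 11·14 = 154 ≡ 1, so λ ≡ 10·14 ≡ 4.
  x = λ² - 6 - 6 = 16 - 12 ≡ 4; y = λ·(6 - 4) - 14 ≡ 11. → (4, 11)
add Q: (4, 11) + (15, 5). λ = (5 - 11)/(15 - 4) ≡ 11/11 mod 17. 11⁻¹ ≡ 14 (mod 17), so λ ≡ 1.
  x = λ² - 4 - 15 = 1 - 19 ≡ 16; y = λ·(4 - 16) - 11 ≡ 11. → (16, 11)

(16, 11)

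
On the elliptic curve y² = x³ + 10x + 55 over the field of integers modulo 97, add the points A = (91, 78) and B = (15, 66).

(91, 78) + (15, 66). λ = (66 - 78)/(15 - 91) ≡ 85/21 mod 97. 21⁻¹ ≡ 37 (mod 97), so λ ≡ 41.
  x = λ² - 91 - 15 = 1681 - 106 ≡ 23; y = λ·(91 - 23) - 78 ≡ 91. → (23, 91)

(23, 91)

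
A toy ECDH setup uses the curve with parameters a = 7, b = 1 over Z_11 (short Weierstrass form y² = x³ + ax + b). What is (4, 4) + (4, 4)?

(3, 7)

tangent at (4, 4): λ = (3·4² + 7)/(2·4) ≡ 0/8. 8⁻¹ ≡ 7 (mod 11), so λ ≡ 0·7 ≡ 0.
  x = λ² - 4 - 4 = 0 - 8 ≡ 3; y = λ·(4 - 3) - 4 ≡ 7. → (3, 7)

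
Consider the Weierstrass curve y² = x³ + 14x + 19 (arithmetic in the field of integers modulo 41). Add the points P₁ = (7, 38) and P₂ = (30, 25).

(7, 38) + (30, 25). λ = (25 - 38)/(30 - 7) ≡ 28/23 mod 41. 23⁻¹ ≡ 25 (mod 41), so λ ≡ 3.
  x = λ² - 7 - 30 = 9 - 37 ≡ 13; y = λ·(7 - 13) - 38 ≡ 26. → (13, 26)

(13, 26)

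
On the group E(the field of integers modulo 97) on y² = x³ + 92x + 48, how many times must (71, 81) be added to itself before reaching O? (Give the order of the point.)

2P: tangent at (71, 81): λ = (3·71² + 92)/(2·81) ≡ 83/65. 65⁻¹ ≡ 3 (mod 97) since 65·3 = 195 ≡ 1, so λ ≡ 83·3 ≡ 55.
  x = λ² - 71 - 71 = 3025 - 142 ≡ 70; y = λ·(71 - 70) - 81 ≡ 71. → (70, 71)
3P: (70, 71) + (71, 81). λ = (81 - 71)/(71 - 70) ≡ 10/1 mod 97. 1⁻¹ ≡ 1 (mod 97), so λ ≡ 10.
  x = λ² - 70 - 71 = 100 - 141 ≡ 56; y = λ·(70 - 56) - 71 ≡ 69. → (56, 69)
4P: (56, 69) + (71, 81). λ = (81 - 69)/(71 - 56) ≡ 12/15 mod 97. 15⁻¹ ≡ 13 (mod 97) since 15·13 = 195 ≡ 1, so λ ≡ 59.
  x = λ² - 56 - 71 = 3481 - 127 ≡ 56; y = λ·(56 - 56) - 69 ≡ 28. → (56, 28)
5P: (56, 28) + (71, 81). λ = (81 - 28)/(71 - 56) ≡ 53/15 mod 97. 15⁻¹ ≡ 13 (mod 97), so λ ≡ 10.
  x = λ² - 56 - 71 = 100 - 127 ≡ 70; y = λ·(56 - 70) - 28 ≡ 26. → (70, 26)
6P: (70, 26) + (71, 81). λ = (81 - 26)/(71 - 70) ≡ 55/1 mod 97. 1⁻¹ ≡ 1 (mod 97) since 1·1 = 1 ≡ 1, so λ ≡ 55.
  x = λ² - 70 - 71 = 3025 - 141 ≡ 71; y = λ·(70 - 71) - 26 ≡ 16. → (71, 16)
7P: (71, 16) + (71, 81): same x and y₁ ≡ -y₂, so the sum is O.
7P = O, so the order is 7.

7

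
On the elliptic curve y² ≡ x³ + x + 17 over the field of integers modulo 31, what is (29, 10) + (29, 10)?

(20, 16)

tangent at (29, 10): λ = (3·29² + 1)/(2·10) ≡ 13/20. 20⁻¹ ≡ 14 (mod 31) since 20·14 = 280 ≡ 1, so λ ≡ 13·14 ≡ 27.
  x = λ² - 29 - 29 = 729 - 58 ≡ 20; y = λ·(29 - 20) - 10 ≡ 16. → (20, 16)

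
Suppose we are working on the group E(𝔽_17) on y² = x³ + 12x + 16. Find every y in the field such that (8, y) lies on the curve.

x³ + 12x + 16 = 624 ≡ 12 (mod 17).
12 is a non-residue mod 17; no y exists.

none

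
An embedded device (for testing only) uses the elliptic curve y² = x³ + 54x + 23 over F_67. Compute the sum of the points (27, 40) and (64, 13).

(15, 11)

(27, 40) + (64, 13). λ = (13 - 40)/(64 - 27) ≡ 40/37 mod 67. 37⁻¹ ≡ 29 (mod 67), so λ ≡ 21.
  x = λ² - 27 - 64 = 441 - 91 ≡ 15; y = λ·(27 - 15) - 40 ≡ 11. → (15, 11)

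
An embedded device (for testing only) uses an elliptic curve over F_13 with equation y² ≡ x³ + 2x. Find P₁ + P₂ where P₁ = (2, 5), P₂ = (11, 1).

(2, 5) + (11, 1). λ = (1 - 5)/(11 - 2) ≡ 9/9 mod 13. 9⁻¹ ≡ 3 (mod 13), so λ ≡ 1.
  x = λ² - 2 - 11 = 1 - 13 ≡ 1; y = λ·(2 - 1) - 5 ≡ 9. → (1, 9)

(1, 9)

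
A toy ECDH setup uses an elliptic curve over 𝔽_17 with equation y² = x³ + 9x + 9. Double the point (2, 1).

tangent at (2, 1): λ = (3·2² + 9)/(2·1) ≡ 4/2. 2⁻¹ ≡ 9 (mod 17), so λ ≡ 4·9 ≡ 2.
  x = λ² - 2 - 2 = 4 - 4 ≡ 0; y = λ·(2 - 0) - 1 ≡ 3. → (0, 3)

(0, 3)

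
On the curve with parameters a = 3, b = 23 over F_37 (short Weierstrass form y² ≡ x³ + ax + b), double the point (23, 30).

(18, 10)

tangent at (23, 30): λ = (3·23² + 3)/(2·30) ≡ 36/23. 23⁻¹ ≡ 29 (mod 37) since 23·29 = 667 ≡ 1, so λ ≡ 36·29 ≡ 8.
  x = λ² - 23 - 23 = 64 - 46 ≡ 18; y = λ·(23 - 18) - 30 ≡ 10. → (18, 10)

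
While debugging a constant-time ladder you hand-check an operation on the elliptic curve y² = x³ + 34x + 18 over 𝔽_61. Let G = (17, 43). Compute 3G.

Repeated addition: build up to 3G.
2G: tangent at (17, 43): λ = (3·17² + 34)/(2·43) ≡ 47/25. 25⁻¹ ≡ 22 (mod 61) since 25·22 = 550 ≡ 1, so λ ≡ 47·22 ≡ 58.
  x = λ² - 17 - 17 = 3364 - 34 ≡ 36; y = λ·(17 - 36) - 43 ≡ 14. → (36, 14)
3G: (36, 14) + (17, 43). λ = (43 - 14)/(17 - 36) ≡ 29/42 mod 61. 42⁻¹ ≡ 16 (mod 61) since 42·16 = 672 ≡ 1, so λ ≡ 37.
  x = λ² - 36 - 17 = 1369 - 53 ≡ 35; y = λ·(36 - 35) - 14 ≡ 23. → (35, 23)

(35, 23)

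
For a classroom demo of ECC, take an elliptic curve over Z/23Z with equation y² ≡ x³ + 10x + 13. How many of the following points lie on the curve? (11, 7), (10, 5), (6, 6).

1

(11, 7): 7² ≡ 3, rhs ≡ 5 → off.
(10, 5): 5² ≡ 2, rhs ≡ 9 → off.
(6, 6): 6² ≡ 13, rhs ≡ 13 → on.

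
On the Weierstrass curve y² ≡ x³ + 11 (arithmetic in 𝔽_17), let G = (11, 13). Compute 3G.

(2, 6)

Repeated addition: build up to 3G.
2G: tangent at (11, 13): λ = (3·11² + 0)/(2·13) ≡ 6/9. 9⁻¹ ≡ 2 (mod 17) since 9·2 = 18 ≡ 1, so λ ≡ 6·2 ≡ 12.
  x = λ² - 11 - 11 = 144 - 22 ≡ 3; y = λ·(11 - 3) - 13 ≡ 15. → (3, 15)
3G: (3, 15) + (11, 13). λ = (13 - 15)/(11 - 3) ≡ 15/8 mod 17. 8⁻¹ ≡ 15 (mod 17), so λ ≡ 4.
  x = λ² - 3 - 11 = 16 - 14 ≡ 2; y = λ·(3 - 2) - 15 ≡ 6. → (2, 6)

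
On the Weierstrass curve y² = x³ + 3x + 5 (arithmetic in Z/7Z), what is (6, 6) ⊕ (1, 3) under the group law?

(6, 6) + (1, 3). λ = (3 - 6)/(1 - 6) ≡ 4/2 mod 7. 2⁻¹ ≡ 4 (mod 7) since 2·4 = 8 ≡ 1, so λ ≡ 2.
  x = λ² - 6 - 1 = 4 - 7 ≡ 4; y = λ·(6 - 4) - 6 ≡ 5. → (4, 5)

(4, 5)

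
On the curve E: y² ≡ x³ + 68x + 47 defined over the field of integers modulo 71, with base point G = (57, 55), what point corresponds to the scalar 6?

Double-and-add on 6 = (110)₂. Start with G = (57, 55) for the leading 1-bit.
double: tangent at (57, 55): λ = (3·57² + 68)/(2·55) ≡ 17/39. 39⁻¹ ≡ 51 (mod 71) since 39·51 = 1989 ≡ 1, so λ ≡ 17·51 ≡ 15.
  x = λ² - 57 - 57 = 225 - 114 ≡ 40; y = λ·(57 - 40) - 55 ≡ 58. → (40, 58)
add G: (40, 58) + (57, 55). λ = (55 - 58)/(57 - 40) ≡ 68/17 mod 71. 17⁻¹ ≡ 46 (mod 71), so λ ≡ 4.
  x = λ² - 40 - 57 = 16 - 97 ≡ 61; y = λ·(40 - 61) - 58 ≡ 0. → (61, 0)
double: (61, 0) + (61, 0): same x and y₁ ≡ -y₂, so the sum is O.

O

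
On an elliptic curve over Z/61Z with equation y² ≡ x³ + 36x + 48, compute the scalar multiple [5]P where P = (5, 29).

Repeated addition: build up to 5P.
2P: tangent at (5, 29): λ = (3·5² + 36)/(2·29) ≡ 50/58. 58⁻¹ ≡ 20 (mod 61), so λ ≡ 50·20 ≡ 24.
  x = λ² - 5 - 5 = 576 - 10 ≡ 17; y = λ·(5 - 17) - 29 ≡ 49. → (17, 49)
3P: (17, 49) + (5, 29). λ = (29 - 49)/(5 - 17) ≡ 41/49 mod 61. 49⁻¹ ≡ 5 (mod 61) since 49·5 = 245 ≡ 1, so λ ≡ 22.
  x = λ² - 17 - 5 = 484 - 22 ≡ 35; y = λ·(17 - 35) - 49 ≡ 43. → (35, 43)
4P: (35, 43) + (5, 29). λ = (29 - 43)/(5 - 35) ≡ 47/31 mod 61. 31⁻¹ ≡ 2 (mod 61), so λ ≡ 33.
  x = λ² - 35 - 5 = 1089 - 40 ≡ 12; y = λ·(35 - 12) - 43 ≡ 45. → (12, 45)
5P: (12, 45) + (5, 29). λ = (29 - 45)/(5 - 12) ≡ 45/54 mod 61. 54⁻¹ ≡ 26 (mod 61), so λ ≡ 11.
  x = λ² - 12 - 5 = 121 - 17 ≡ 43; y = λ·(12 - 43) - 45 ≡ 41. → (43, 41)

(43, 41)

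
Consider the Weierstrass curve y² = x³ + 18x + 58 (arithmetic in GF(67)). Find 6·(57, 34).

Write G = (57, 34).
Repeated addition: build up to 6G.
2G: tangent at (57, 34): λ = (3·57² + 18)/(2·34) ≡ 50/1. 1⁻¹ ≡ 1 (mod 67), so λ ≡ 50·1 ≡ 50.
  x = λ² - 57 - 57 = 2500 - 114 ≡ 41; y = λ·(57 - 41) - 34 ≡ 29. → (41, 29)
3G: (41, 29) + (57, 34). λ = (34 - 29)/(57 - 41) ≡ 5/16 mod 67. 16⁻¹ ≡ 21 (mod 67), so λ ≡ 38.
  x = λ² - 41 - 57 = 1444 - 98 ≡ 6; y = λ·(41 - 6) - 29 ≡ 28. → (6, 28)
4G: (6, 28) + (57, 34). λ = (34 - 28)/(57 - 6) ≡ 6/51 mod 67. 51⁻¹ ≡ 46 (mod 67) since 51·46 = 2346 ≡ 1, so λ ≡ 8.
  x = λ² - 6 - 57 = 64 - 63 ≡ 1; y = λ·(6 - 1) - 28 ≡ 12. → (1, 12)
5G: (1, 12) + (57, 34). λ = (34 - 12)/(57 - 1) ≡ 22/56 mod 67. 56⁻¹ ≡ 6 (mod 67), so λ ≡ 65.
  x = λ² - 1 - 57 = 4225 - 58 ≡ 13; y = λ·(1 - 13) - 12 ≡ 12. → (13, 12)
6G: (13, 12) + (57, 34). λ = (34 - 12)/(57 - 13) ≡ 22/44 mod 67. 44⁻¹ ≡ 32 (mod 67), so λ ≡ 34.
  x = λ² - 13 - 57 = 1156 - 70 ≡ 14; y = λ·(13 - 14) - 12 ≡ 21. → (14, 21)

(14, 21)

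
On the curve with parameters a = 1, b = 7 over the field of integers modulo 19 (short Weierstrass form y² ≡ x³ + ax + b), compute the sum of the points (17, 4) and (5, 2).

(17, 4) + (5, 2). λ = (2 - 4)/(5 - 17) ≡ 17/7 mod 19. 7⁻¹ ≡ 11 (mod 19) since 7·11 = 77 ≡ 1, so λ ≡ 16.
  x = λ² - 17 - 5 = 256 - 22 ≡ 6; y = λ·(17 - 6) - 4 ≡ 1. → (6, 1)

(6, 1)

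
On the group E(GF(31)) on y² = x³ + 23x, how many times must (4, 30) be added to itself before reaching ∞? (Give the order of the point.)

2P: tangent at (4, 30): λ = (3·4² + 23)/(2·30) ≡ 9/29. 29⁻¹ ≡ 15 (mod 31), so λ ≡ 9·15 ≡ 11.
  x = λ² - 4 - 4 = 121 - 8 ≡ 20; y = λ·(4 - 20) - 30 ≡ 11. → (20, 11)
3P: (20, 11) + (4, 30). λ = (30 - 11)/(4 - 20) ≡ 19/15 mod 31. 15⁻¹ ≡ 29 (mod 31), so λ ≡ 24.
  x = λ² - 20 - 4 = 576 - 24 ≡ 25; y = λ·(20 - 25) - 11 ≡ 24. → (25, 24)
4P: (25, 24) + (4, 30). λ = (30 - 24)/(4 - 25) ≡ 6/10 mod 31. 10⁻¹ ≡ 28 (mod 31) since 10·28 = 280 ≡ 1, so λ ≡ 13.
  x = λ² - 25 - 4 = 169 - 29 ≡ 16; y = λ·(25 - 16) - 24 ≡ 0. → (16, 0)
5P: (16, 0) + (4, 30). λ = (30 - 0)/(4 - 16) ≡ 30/19 mod 31. 19⁻¹ ≡ 18 (mod 31), so λ ≡ 13.
  x = λ² - 16 - 4 = 169 - 20 ≡ 25; y = λ·(16 - 25) - 0 ≡ 7. → (25, 7)
6P: (25, 7) + (4, 30). λ = (30 - 7)/(4 - 25) ≡ 23/10 mod 31. 10⁻¹ ≡ 28 (mod 31), so λ ≡ 24.
  x = λ² - 25 - 4 = 576 - 29 ≡ 20; y = λ·(25 - 20) - 7 ≡ 20. → (20, 20)
7P: (20, 20) + (4, 30). λ = (30 - 20)/(4 - 20) ≡ 10/15 mod 31. 15⁻¹ ≡ 29 (mod 31) since 15·29 = 435 ≡ 1, so λ ≡ 11.
  x = λ² - 20 - 4 = 121 - 24 ≡ 4; y = λ·(20 - 4) - 20 ≡ 1. → (4, 1)
8P: (4, 1) + (4, 30): same x and y₁ ≡ -y₂, so the sum is ∞.
8P = ∞, so the order is 8.

8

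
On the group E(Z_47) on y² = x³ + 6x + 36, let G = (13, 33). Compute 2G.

tangent at (13, 33): λ = (3·13² + 6)/(2·33) ≡ 43/19. 19⁻¹ ≡ 5 (mod 47) since 19·5 = 95 ≡ 1, so λ ≡ 43·5 ≡ 27.
  x = λ² - 13 - 13 = 729 - 26 ≡ 45; y = λ·(13 - 45) - 33 ≡ 43. → (45, 43)

(45, 43)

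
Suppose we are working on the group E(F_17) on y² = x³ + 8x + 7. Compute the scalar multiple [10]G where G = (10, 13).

(11, 7)

Repeated addition: build up to 10G.
2G: tangent at (10, 13): λ = (3·10² + 8)/(2·13) ≡ 2/9. 9⁻¹ ≡ 2 (mod 17) since 9·2 = 18 ≡ 1, so λ ≡ 2·2 ≡ 4.
  x = λ² - 10 - 10 = 16 - 20 ≡ 13; y = λ·(10 - 13) - 13 ≡ 9. → (13, 9)
3G: (13, 9) + (10, 13). λ = (13 - 9)/(10 - 13) ≡ 4/14 mod 17. 14⁻¹ ≡ 11 (mod 17), so λ ≡ 10.
  x = λ² - 13 - 10 = 100 - 23 ≡ 9; y = λ·(13 - 9) - 9 ≡ 14. → (9, 14)
4G: (9, 14) + (10, 13). λ = (13 - 14)/(10 - 9) ≡ 16/1 mod 17. 1⁻¹ ≡ 1 (mod 17), so λ ≡ 16.
  x = λ² - 9 - 10 = 256 - 19 ≡ 16; y = λ·(9 - 16) - 14 ≡ 10. → (16, 10)
5G: (16, 10) + (10, 13). λ = (13 - 10)/(10 - 16) ≡ 3/11 mod 17. 11⁻¹ ≡ 14 (mod 17), so λ ≡ 8.
  x = λ² - 16 - 10 = 64 - 26 ≡ 4; y = λ·(16 - 4) - 10 ≡ 1. → (4, 1)
6G: (4, 1) + (10, 13). λ = (13 - 1)/(10 - 4) ≡ 12/6 mod 17. 6⁻¹ ≡ 3 (mod 17), so λ ≡ 2.
  x = λ² - 4 - 10 = 4 - 14 ≡ 7; y = λ·(4 - 7) - 1 ≡ 10. → (7, 10)
7G: (7, 10) + (10, 13). λ = (13 - 10)/(10 - 7) ≡ 3/3 mod 17. 3⁻¹ ≡ 6 (mod 17), so λ ≡ 1.
  x = λ² - 7 - 10 = 1 - 17 ≡ 1; y = λ·(7 - 1) - 10 ≡ 13. → (1, 13)
8G: (1, 13) + (10, 13). λ = (13 - 13)/(10 - 1) ≡ 0/9 mod 17. 9⁻¹ ≡ 2 (mod 17) since 9·2 = 18 ≡ 1, so λ ≡ 0.
  x = λ² - 1 - 10 = 0 - 11 ≡ 6; y = λ·(1 - 6) - 13 ≡ 4. → (6, 4)
9G: (6, 4) + (10, 13). λ = (13 - 4)/(10 - 6) ≡ 9/4 mod 17. 4⁻¹ ≡ 13 (mod 17), so λ ≡ 15.
  x = λ² - 6 - 10 = 225 - 16 ≡ 5; y = λ·(6 - 5) - 4 ≡ 11. → (5, 11)
10G: (5, 11) + (10, 13). λ = (13 - 11)/(10 - 5) ≡ 2/5 mod 17. 5⁻¹ ≡ 7 (mod 17) since 5·7 = 35 ≡ 1, so λ ≡ 14.
  x = λ² - 5 - 10 = 196 - 15 ≡ 11; y = λ·(5 - 11) - 11 ≡ 7. → (11, 7)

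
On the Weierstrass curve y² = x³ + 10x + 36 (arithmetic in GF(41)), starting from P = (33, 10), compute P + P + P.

Repeated addition: build up to 3P.
2P: tangent at (33, 10): λ = (3·33² + 10)/(2·10) ≡ 38/20. 20⁻¹ ≡ 39 (mod 41), so λ ≡ 38·39 ≡ 6.
  x = λ² - 33 - 33 = 36 - 66 ≡ 11; y = λ·(33 - 11) - 10 ≡ 40. → (11, 40)
3P: (11, 40) + (33, 10). λ = (10 - 40)/(33 - 11) ≡ 11/22 mod 41. 22⁻¹ ≡ 28 (mod 41) since 22·28 = 616 ≡ 1, so λ ≡ 21.
  x = λ² - 11 - 33 = 441 - 44 ≡ 28; y = λ·(11 - 28) - 40 ≡ 13. → (28, 13)

(28, 13)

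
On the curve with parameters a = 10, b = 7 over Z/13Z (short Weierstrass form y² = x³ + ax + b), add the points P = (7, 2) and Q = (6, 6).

(3, 8)

(7, 2) + (6, 6). λ = (6 - 2)/(6 - 7) ≡ 4/12 mod 13. 12⁻¹ ≡ 12 (mod 13) since 12·12 = 144 ≡ 1, so λ ≡ 9.
  x = λ² - 7 - 6 = 81 - 13 ≡ 3; y = λ·(7 - 3) - 2 ≡ 8. → (3, 8)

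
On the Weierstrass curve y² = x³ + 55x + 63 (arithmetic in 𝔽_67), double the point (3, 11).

tangent at (3, 11): λ = (3·3² + 55)/(2·11) ≡ 15/22. 22⁻¹ ≡ 64 (mod 67) since 22·64 = 1408 ≡ 1, so λ ≡ 15·64 ≡ 22.
  x = λ² - 3 - 3 = 484 - 6 ≡ 9; y = λ·(3 - 9) - 11 ≡ 58. → (9, 58)

(9, 58)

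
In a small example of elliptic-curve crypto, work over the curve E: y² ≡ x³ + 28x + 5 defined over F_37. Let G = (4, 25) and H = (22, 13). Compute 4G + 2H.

(15, 10)

First 4G:
Repeated addition: build up to 4G.
2G: tangent at (4, 25): λ = (3·4² + 28)/(2·25) ≡ 2/13. 13⁻¹ ≡ 20 (mod 37), so λ ≡ 2·20 ≡ 3.
  x = λ² - 4 - 4 = 9 - 8 ≡ 1; y = λ·(4 - 1) - 25 ≡ 21. → (1, 21)
3G: (1, 21) + (4, 25). λ = (25 - 21)/(4 - 1) ≡ 4/3 mod 37. 3⁻¹ ≡ 25 (mod 37), so λ ≡ 26.
  x = λ² - 1 - 4 = 676 - 5 ≡ 5; y = λ·(1 - 5) - 21 ≡ 23. → (5, 23)
4G: (5, 23) + (4, 25). λ = (25 - 23)/(4 - 5) ≡ 2/36 mod 37. 36⁻¹ ≡ 36 (mod 37), so λ ≡ 35.
  x = λ² - 5 - 4 = 1225 - 9 ≡ 32; y = λ·(5 - 32) - 23 ≡ 31. → (32, 31)
4G = (32, 31).
Next 2H:
Repeated addition: build up to 2H.
2H: tangent at (22, 13): λ = (3·22² + 28)/(2·13) ≡ 0/26. 26⁻¹ ≡ 10 (mod 37) since 26·10 = 260 ≡ 1, so λ ≡ 0·10 ≡ 0.
  x = λ² - 22 - 22 = 0 - 44 ≡ 30; y = λ·(22 - 30) - 13 ≡ 24. → (30, 24)
2H = (30, 24).
Finally 4G + 2H:
(32, 31) + (30, 24). λ = (24 - 31)/(30 - 32) ≡ 30/35 mod 37. 35⁻¹ ≡ 18 (mod 37), so λ ≡ 22.
  x = λ² - 32 - 30 = 484 - 62 ≡ 15; y = λ·(32 - 15) - 31 ≡ 10. → (15, 10)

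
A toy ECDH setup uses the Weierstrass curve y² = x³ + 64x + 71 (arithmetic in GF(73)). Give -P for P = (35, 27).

(35, 46)

-(35, 27) = (35, -27 mod 73) = (35, 46).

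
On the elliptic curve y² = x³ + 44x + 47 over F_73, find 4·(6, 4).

Write G = (6, 4).
Double-and-add on 4 = (100)₂. Start with G = (6, 4) for the leading 1-bit.
double: tangent at (6, 4): λ = (3·6² + 44)/(2·4) ≡ 6/8. 8⁻¹ ≡ 64 (mod 73) since 8·64 = 512 ≡ 1, so λ ≡ 6·64 ≡ 19.
  x = λ² - 6 - 6 = 361 - 12 ≡ 57; y = λ·(6 - 57) - 4 ≡ 49. → (57, 49)
double: tangent at (57, 49): λ = (3·57² + 44)/(2·49) ≡ 9/25. 25⁻¹ ≡ 38 (mod 73), so λ ≡ 9·38 ≡ 50.
  x = λ² - 57 - 57 = 2500 - 114 ≡ 50; y = λ·(57 - 50) - 49 ≡ 9. → (50, 9)

(50, 9)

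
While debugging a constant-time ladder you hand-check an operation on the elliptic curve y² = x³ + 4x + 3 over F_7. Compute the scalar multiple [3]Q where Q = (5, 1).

O

Repeated addition: build up to 3Q.
2Q: tangent at (5, 1): λ = (3·5² + 4)/(2·1) ≡ 2/2. 2⁻¹ ≡ 4 (mod 7) since 2·4 = 8 ≡ 1, so λ ≡ 2·4 ≡ 1.
  x = λ² - 5 - 5 = 1 - 10 ≡ 5; y = λ·(5 - 5) - 1 ≡ 6. → (5, 6)
3Q: (5, 6) + (5, 1): same x and y₁ ≡ -y₂, so the sum is O.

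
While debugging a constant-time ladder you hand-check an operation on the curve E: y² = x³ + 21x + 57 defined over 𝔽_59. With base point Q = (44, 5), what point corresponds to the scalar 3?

Repeated addition: build up to 3Q.
2Q: tangent at (44, 5): λ = (3·44² + 21)/(2·5) ≡ 47/10. 10⁻¹ ≡ 6 (mod 59), so λ ≡ 47·6 ≡ 46.
  x = λ² - 44 - 44 = 2116 - 88 ≡ 22; y = λ·(44 - 22) - 5 ≡ 4. → (22, 4)
3Q: (22, 4) + (44, 5). λ = (5 - 4)/(44 - 22) ≡ 1/22 mod 59. 22⁻¹ ≡ 51 (mod 59), so λ ≡ 51.
  x = λ² - 22 - 44 = 2601 - 66 ≡ 57; y = λ·(22 - 57) - 4 ≡ 40. → (57, 40)

(57, 40)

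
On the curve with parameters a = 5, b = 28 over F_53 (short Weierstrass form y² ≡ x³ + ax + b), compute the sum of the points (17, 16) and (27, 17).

(0, 44)

(17, 16) + (27, 17). λ = (17 - 16)/(27 - 17) ≡ 1/10 mod 53. 10⁻¹ ≡ 16 (mod 53), so λ ≡ 16.
  x = λ² - 17 - 27 = 256 - 44 ≡ 0; y = λ·(17 - 0) - 16 ≡ 44. → (0, 44)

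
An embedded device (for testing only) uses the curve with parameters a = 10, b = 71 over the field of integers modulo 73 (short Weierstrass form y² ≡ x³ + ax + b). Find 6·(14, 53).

Write P = (14, 53).
Repeated addition: build up to 6P.
2P: tangent at (14, 53): λ = (3·14² + 10)/(2·53) ≡ 14/33. 33⁻¹ ≡ 31 (mod 73) since 33·31 = 1023 ≡ 1, so λ ≡ 14·31 ≡ 69.
  x = λ² - 14 - 14 = 4761 - 28 ≡ 61; y = λ·(14 - 61) - 53 ≡ 62. → (61, 62)
3P: (61, 62) + (14, 53). λ = (53 - 62)/(14 - 61) ≡ 64/26 mod 73. 26⁻¹ ≡ 59 (mod 73), so λ ≡ 53.
  x = λ² - 61 - 14 = 2809 - 75 ≡ 33; y = λ·(61 - 33) - 62 ≡ 35. → (33, 35)
4P: (33, 35) + (14, 53). λ = (53 - 35)/(14 - 33) ≡ 18/54 mod 73. 54⁻¹ ≡ 23 (mod 73), so λ ≡ 49.
  x = λ² - 33 - 14 = 2401 - 47 ≡ 18; y = λ·(33 - 18) - 35 ≡ 43. → (18, 43)
5P: (18, 43) + (14, 53). λ = (53 - 43)/(14 - 18) ≡ 10/69 mod 73. 69⁻¹ ≡ 18 (mod 73), so λ ≡ 34.
  x = λ² - 18 - 14 = 1156 - 32 ≡ 29; y = λ·(18 - 29) - 43 ≡ 21. → (29, 21)
6P: (29, 21) + (14, 53). λ = (53 - 21)/(14 - 29) ≡ 32/58 mod 73. 58⁻¹ ≡ 34 (mod 73) since 58·34 = 1972 ≡ 1, so λ ≡ 66.
  x = λ² - 29 - 14 = 4356 - 43 ≡ 6; y = λ·(29 - 6) - 21 ≡ 37. → (6, 37)

(6, 37)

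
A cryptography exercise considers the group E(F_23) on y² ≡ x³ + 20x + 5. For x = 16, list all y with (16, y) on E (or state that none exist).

x³ + 20x + 5 = 4421 ≡ 5 (mod 23).
5 is a non-residue mod 23; no y exists.

none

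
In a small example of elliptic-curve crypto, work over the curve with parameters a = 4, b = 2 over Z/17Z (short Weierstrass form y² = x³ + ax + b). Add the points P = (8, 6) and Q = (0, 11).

(8, 6) + (0, 11). λ = (11 - 6)/(0 - 8) ≡ 5/9 mod 17. 9⁻¹ ≡ 2 (mod 17), so λ ≡ 10.
  x = λ² - 8 - 0 = 100 - 8 ≡ 7; y = λ·(8 - 7) - 6 ≡ 4. → (7, 4)

(7, 4)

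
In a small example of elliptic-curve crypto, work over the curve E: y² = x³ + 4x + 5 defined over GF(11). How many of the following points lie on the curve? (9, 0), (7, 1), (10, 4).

1

(9, 0): 0² ≡ 0, rhs ≡ 0 → on.
(7, 1): 1² ≡ 1, rhs ≡ 2 → off.
(10, 4): 4² ≡ 5, rhs ≡ 0 → off.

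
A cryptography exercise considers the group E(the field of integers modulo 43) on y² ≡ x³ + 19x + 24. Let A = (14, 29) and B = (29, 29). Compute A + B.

(14, 29) + (29, 29). λ = (29 - 29)/(29 - 14) ≡ 0/15 mod 43. 15⁻¹ ≡ 23 (mod 43), so λ ≡ 0.
  x = λ² - 14 - 29 = 0 - 43 ≡ 0; y = λ·(14 - 0) - 29 ≡ 14. → (0, 14)

(0, 14)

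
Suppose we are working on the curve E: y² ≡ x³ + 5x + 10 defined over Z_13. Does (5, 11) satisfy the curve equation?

y² = 11² ≡ 4; x³ + 5x + 10 = 160 ≡ 4 (mod 13). 4 = 4.

yes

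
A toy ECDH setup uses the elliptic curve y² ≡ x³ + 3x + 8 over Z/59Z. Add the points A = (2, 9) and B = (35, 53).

(50, 45)

(2, 9) + (35, 53). λ = (53 - 9)/(35 - 2) ≡ 44/33 mod 59. 33⁻¹ ≡ 34 (mod 59), so λ ≡ 21.
  x = λ² - 2 - 35 = 441 - 37 ≡ 50; y = λ·(2 - 50) - 9 ≡ 45. → (50, 45)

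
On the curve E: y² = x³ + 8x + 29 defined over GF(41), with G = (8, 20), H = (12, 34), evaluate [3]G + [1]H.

(10, 24)

First 3G:
Repeated addition: build up to 3G.
2G: tangent at (8, 20): λ = (3·8² + 8)/(2·20) ≡ 36/40. 40⁻¹ ≡ 40 (mod 41) since 40·40 = 1600 ≡ 1, so λ ≡ 36·40 ≡ 5.
  x = λ² - 8 - 8 = 25 - 16 ≡ 9; y = λ·(8 - 9) - 20 ≡ 16. → (9, 16)
3G: (9, 16) + (8, 20). λ = (20 - 16)/(8 - 9) ≡ 4/40 mod 41. 40⁻¹ ≡ 40 (mod 41) since 40·40 = 1600 ≡ 1, so λ ≡ 37.
  x = λ² - 9 - 8 = 1369 - 17 ≡ 40; y = λ·(9 - 40) - 16 ≡ 26. → (40, 26)
3G = (40, 26).
Finally 3G + H:
(40, 26) + (12, 34). λ = (34 - 26)/(12 - 40) ≡ 8/13 mod 41. 13⁻¹ ≡ 19 (mod 41), so λ ≡ 29.
  x = λ² - 40 - 12 = 841 - 52 ≡ 10; y = λ·(40 - 10) - 26 ≡ 24. → (10, 24)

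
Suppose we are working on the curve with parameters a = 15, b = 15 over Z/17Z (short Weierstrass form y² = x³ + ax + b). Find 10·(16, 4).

Write P = (16, 4).
Double-and-add on 10 = (1010)₂. Start with P = (16, 4) for the leading 1-bit.
double: tangent at (16, 4): λ = (3·16² + 15)/(2·4) ≡ 1/8. 8⁻¹ ≡ 15 (mod 17), so λ ≡ 1·15 ≡ 15.
  x = λ² - 16 - 16 = 225 - 32 ≡ 6; y = λ·(16 - 6) - 4 ≡ 10. → (6, 10)
double: tangent at (6, 10): λ = (3·6² + 15)/(2·10) ≡ 4/3. 3⁻¹ ≡ 6 (mod 17), so λ ≡ 4·6 ≡ 7.
  x = λ² - 6 - 6 = 49 - 12 ≡ 3; y = λ·(6 - 3) - 10 ≡ 11. → (3, 11)
add P: (3, 11) + (16, 4). λ = (4 - 11)/(16 - 3) ≡ 10/13 mod 17. 13⁻¹ ≡ 4 (mod 17) since 13·4 = 52 ≡ 1, so λ ≡ 6.
  x = λ² - 3 - 16 = 36 - 19 ≡ 0; y = λ·(3 - 0) - 11 ≡ 7. → (0, 7)
double: tangent at (0, 7): λ = (3·0² + 15)/(2·7) ≡ 15/14. 14⁻¹ ≡ 11 (mod 17), so λ ≡ 15·11 ≡ 12.
  x = λ² - 0 - 0 = 144 - 0 ≡ 8; y = λ·(0 - 8) - 7 ≡ 16. → (8, 16)

(8, 16)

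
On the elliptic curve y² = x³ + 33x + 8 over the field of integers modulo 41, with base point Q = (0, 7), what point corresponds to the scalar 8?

O

Repeated addition: build up to 8Q.
2Q: tangent at (0, 7): λ = (3·0² + 33)/(2·7) ≡ 33/14. 14⁻¹ ≡ 3 (mod 41) since 14·3 = 42 ≡ 1, so λ ≡ 33·3 ≡ 17.
  x = λ² - 0 - 0 = 289 - 0 ≡ 2; y = λ·(0 - 2) - 7 ≡ 0. → (2, 0)
3Q: (2, 0) + (0, 7). λ = (7 - 0)/(0 - 2) ≡ 7/39 mod 41. 39⁻¹ ≡ 20 (mod 41), so λ ≡ 17.
  x = λ² - 2 - 0 = 289 - 2 ≡ 0; y = λ·(2 - 0) - 0 ≡ 34. → (0, 34)
4Q: (0, 34) + (0, 7): same x and y₁ ≡ -y₂, so the sum is O.
5Q: O + (0, 7) = (0, 7) (identity).
6Q: tangent at (0, 7): λ = (3·0² + 33)/(2·7) ≡ 33/14. 14⁻¹ ≡ 3 (mod 41), so λ ≡ 33·3 ≡ 17.
  x = λ² - 0 - 0 = 289 - 0 ≡ 2; y = λ·(0 - 2) - 7 ≡ 0. → (2, 0)
7Q: (2, 0) + (0, 7). λ = (7 - 0)/(0 - 2) ≡ 7/39 mod 41. 39⁻¹ ≡ 20 (mod 41), so λ ≡ 17.
  x = λ² - 2 - 0 = 289 - 2 ≡ 0; y = λ·(2 - 0) - 0 ≡ 34. → (0, 34)
8Q: (0, 34) + (0, 7): same x and y₁ ≡ -y₂, so the sum is O.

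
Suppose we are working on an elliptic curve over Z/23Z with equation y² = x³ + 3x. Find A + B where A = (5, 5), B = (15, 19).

(5, 5) + (15, 19). λ = (19 - 5)/(15 - 5) ≡ 14/10 mod 23. 10⁻¹ ≡ 7 (mod 23), so λ ≡ 6.
  x = λ² - 5 - 15 = 36 - 20 ≡ 16; y = λ·(5 - 16) - 5 ≡ 21. → (16, 21)

(16, 21)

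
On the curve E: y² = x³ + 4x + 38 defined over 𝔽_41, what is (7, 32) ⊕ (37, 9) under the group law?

(40, 22)

(7, 32) + (37, 9). λ = (9 - 32)/(37 - 7) ≡ 18/30 mod 41. 30⁻¹ ≡ 26 (mod 41), so λ ≡ 17.
  x = λ² - 7 - 37 = 289 - 44 ≡ 40; y = λ·(7 - 40) - 32 ≡ 22. → (40, 22)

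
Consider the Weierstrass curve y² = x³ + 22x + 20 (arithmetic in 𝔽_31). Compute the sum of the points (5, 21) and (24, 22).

(16, 29)

(5, 21) + (24, 22). λ = (22 - 21)/(24 - 5) ≡ 1/19 mod 31. 19⁻¹ ≡ 18 (mod 31), so λ ≡ 18.
  x = λ² - 5 - 24 = 324 - 29 ≡ 16; y = λ·(5 - 16) - 21 ≡ 29. → (16, 29)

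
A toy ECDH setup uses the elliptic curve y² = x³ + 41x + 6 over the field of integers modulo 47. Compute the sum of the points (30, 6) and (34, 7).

(30, 6) + (34, 7). λ = (7 - 6)/(34 - 30) ≡ 1/4 mod 47. 4⁻¹ ≡ 12 (mod 47), so λ ≡ 12.
  x = λ² - 30 - 34 = 144 - 64 ≡ 33; y = λ·(30 - 33) - 6 ≡ 5. → (33, 5)

(33, 5)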